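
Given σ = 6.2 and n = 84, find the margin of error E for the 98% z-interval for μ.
Margin of error = 1.57

Margin of error = z* · σ/√n
= 2.326 · 6.2/√84
= 2.326 · 6.2/9.1652
= 1.57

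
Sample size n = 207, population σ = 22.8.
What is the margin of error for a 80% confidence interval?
Margin of error = 2.03

Margin of error = z* · σ/√n
= 1.282 · 22.8/√207
= 1.282 · 22.8/14.3875
= 2.03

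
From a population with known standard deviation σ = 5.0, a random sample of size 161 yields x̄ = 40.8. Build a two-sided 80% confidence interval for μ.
(40.29, 41.31)

z-interval (σ known):
z* = 1.282 for 80% confidence

Margin of error = z* · σ/√n = 1.282 · 5.0/√161 = 0.51

CI: (40.8 - 0.51, 40.8 + 0.51) = (40.29, 41.31)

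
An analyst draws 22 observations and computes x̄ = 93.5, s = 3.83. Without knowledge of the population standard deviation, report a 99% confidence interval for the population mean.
(91.19, 95.81)

t-interval (σ unknown):
df = n - 1 = 21
t* = 2.831 for 99% confidence

Margin of error = t* · s/√n = 2.831 · 3.83/√22 = 2.31

CI: (91.19, 95.81)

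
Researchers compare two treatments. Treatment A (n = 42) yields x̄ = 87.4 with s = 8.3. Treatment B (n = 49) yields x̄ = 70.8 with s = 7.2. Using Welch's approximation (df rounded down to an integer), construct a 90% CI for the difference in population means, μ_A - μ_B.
(13.87, 19.33)

Difference: x̄₁ - x̄₂ = 16.60
SE = √(s₁²/n₁ + s₂²/n₂) = √(8.3²/42 + 7.2²/49) = 1.6426
df = 81.86 → 81 (Welch–Satterthwaite, rounded down)
t* = 1.664

CI: 16.60 ± 1.664 · 1.6426 = 16.60 ± 2.73 = (13.87, 19.33)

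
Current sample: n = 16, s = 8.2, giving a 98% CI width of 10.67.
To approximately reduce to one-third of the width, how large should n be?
n ≈ 144

CI width ∝ 1/√n
To reduce width by factor 3, need √n to grow by 3 → need 3² = 9 times as many samples.

Current: n = 16, width = 10.67
New: n = 144, width ≈ 3.22

Width reduced by factor of 10.67/3.22 = 3.31.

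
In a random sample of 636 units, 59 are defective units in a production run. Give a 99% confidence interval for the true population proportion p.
(0.063, 0.122)

Proportion CI:
p̂ = 59/636 = 0.09277
SE = √(p̂(1-p̂)/n) = √(0.09277 · 0.90723 / 636) = 0.01150

z* = 2.576
Margin = z* · SE = 2.576 · 0.01150 = 0.0296

CI: 0.09277 ± 0.0296 = (0.063, 0.122)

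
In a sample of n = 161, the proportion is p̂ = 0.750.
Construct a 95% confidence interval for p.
(0.683, 0.817)

Proportion CI:
SE = √(p̂(1-p̂)/n) = √(0.750 · 0.250 / 161) = 0.03413

z* = 1.960
Margin = z* · SE = 1.960 · 0.03413 = 0.0669

CI: 0.750 ± 0.0669 = (0.683, 0.817)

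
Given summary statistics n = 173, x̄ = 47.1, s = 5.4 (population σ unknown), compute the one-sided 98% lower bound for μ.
μ ≥ 46.25

Lower bound (one-sided):
t* = 2.069 (one-sided for 98%)
Lower bound = x̄ - t* · s/√n = 47.1 - 2.069 · 5.4/√173 = 46.25

We are 98% confident that μ ≥ 46.25.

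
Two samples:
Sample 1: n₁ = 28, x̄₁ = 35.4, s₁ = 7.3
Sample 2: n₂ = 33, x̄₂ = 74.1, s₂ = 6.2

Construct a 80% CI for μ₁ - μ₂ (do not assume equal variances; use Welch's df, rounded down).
(-40.97, -36.43)

Difference: x̄₁ - x̄₂ = -38.70
SE = √(s₁²/n₁ + s₂²/n₂) = √(7.3²/28 + 6.2²/33) = 1.7516
df = 53.31 → 53 (Welch–Satterthwaite, rounded down)
t* = 1.298

CI: -38.70 ± 1.298 · 1.7516 = -38.70 ± 2.27 = (-40.97, -36.43)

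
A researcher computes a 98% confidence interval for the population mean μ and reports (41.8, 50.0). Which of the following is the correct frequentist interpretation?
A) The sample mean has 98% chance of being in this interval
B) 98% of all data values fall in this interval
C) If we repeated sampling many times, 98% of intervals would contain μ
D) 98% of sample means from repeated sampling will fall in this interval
C

A) Wrong — x̄ is observed and sits in the interval by construction.
B) Wrong — a CI is about the parameter μ, not individual data values.
C) Correct — this is the frequentist long-run coverage interpretation.
D) Wrong — coverage applies to intervals containing μ, not to future x̄ values.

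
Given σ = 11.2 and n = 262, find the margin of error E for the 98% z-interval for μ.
Margin of error = 1.61

Margin of error = z* · σ/√n
= 2.326 · 11.2/√262
= 2.326 · 11.2/16.1864
= 1.61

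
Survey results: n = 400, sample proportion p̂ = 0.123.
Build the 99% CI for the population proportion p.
(0.081, 0.165)

Proportion CI:
SE = √(p̂(1-p̂)/n) = √(0.123 · 0.877 / 400) = 0.01642

z* = 2.576
Margin = z* · SE = 2.576 · 0.01642 = 0.0423

CI: 0.123 ± 0.0423 = (0.081, 0.165)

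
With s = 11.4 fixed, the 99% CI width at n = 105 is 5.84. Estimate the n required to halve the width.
n ≈ 420

CI width ∝ 1/√n
To reduce width by factor 2, need √n to grow by 2 → need 2² = 4 times as many samples.

Current: n = 105, width = 5.84
New: n = 420, width ≈ 2.88

Width reduced by factor of 5.84/2.88 = 2.03.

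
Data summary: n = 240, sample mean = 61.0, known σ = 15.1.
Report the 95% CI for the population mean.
(59.09, 62.91)

z-interval (σ known):
z* = 1.960 for 95% confidence

Margin of error = z* · σ/√n = 1.960 · 15.1/√240 = 1.91

CI: (61.0 - 1.91, 61.0 + 1.91) = (59.09, 62.91)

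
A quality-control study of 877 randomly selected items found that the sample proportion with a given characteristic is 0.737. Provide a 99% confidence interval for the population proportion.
(0.699, 0.775)

Proportion CI:
SE = √(p̂(1-p̂)/n) = √(0.737 · 0.263 / 877) = 0.01487

z* = 2.576
Margin = z* · SE = 2.576 · 0.01487 = 0.0383

CI: 0.737 ± 0.0383 = (0.699, 0.775)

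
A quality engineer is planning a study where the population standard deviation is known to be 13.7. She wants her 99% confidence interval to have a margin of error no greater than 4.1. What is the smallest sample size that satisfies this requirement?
n ≥ 75

For margin E ≤ 4.1:
n ≥ (z* · σ / E)²
n ≥ (2.576 · 13.7 / 4.1)²
n ≥ 74.09

Minimum n = 75 (rounding up)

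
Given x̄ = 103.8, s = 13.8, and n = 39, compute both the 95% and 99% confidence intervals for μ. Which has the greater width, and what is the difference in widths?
99% CI is wider by 3.04

df = 38
95% CI: t* = 2.024, (99.33, 108.27), width = 2 · t* · s/√n = 8.95
99% CI: t* = 2.712, (97.81, 109.79), width = 2 · t* · s/√n = 11.99

The 99% CI is wider by 11.99 - 8.95 = 3.04.
Higher confidence requires a wider interval.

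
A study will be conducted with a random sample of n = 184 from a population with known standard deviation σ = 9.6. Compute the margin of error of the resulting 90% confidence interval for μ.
Margin of error = 1.16

Margin of error = z* · σ/√n
= 1.645 · 9.6/√184
= 1.645 · 9.6/13.5647
= 1.16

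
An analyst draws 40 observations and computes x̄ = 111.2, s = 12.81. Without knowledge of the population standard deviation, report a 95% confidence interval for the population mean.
(107.10, 115.30)

t-interval (σ unknown):
df = n - 1 = 39
t* = 2.023 for 95% confidence

Margin of error = t* · s/√n = 2.023 · 12.81/√40 = 4.10

CI: (107.10, 115.30)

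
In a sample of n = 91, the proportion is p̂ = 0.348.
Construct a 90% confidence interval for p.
(0.266, 0.430)

Proportion CI:
SE = √(p̂(1-p̂)/n) = √(0.348 · 0.652 / 91) = 0.04993

z* = 1.645
Margin = z* · SE = 1.645 · 0.04993 = 0.0821

CI: 0.348 ± 0.0821 = (0.266, 0.430)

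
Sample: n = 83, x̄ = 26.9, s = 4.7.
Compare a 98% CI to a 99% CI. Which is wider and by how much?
99% CI is wider by 0.27

df = 82
98% CI: t* = 2.373, (25.68, 28.12), width = 2 · t* · s/√n = 2.45
99% CI: t* = 2.637, (25.54, 28.26), width = 2 · t* · s/√n = 2.72

The 99% CI is wider by 2.72 - 2.45 = 0.27.
Higher confidence requires a wider interval.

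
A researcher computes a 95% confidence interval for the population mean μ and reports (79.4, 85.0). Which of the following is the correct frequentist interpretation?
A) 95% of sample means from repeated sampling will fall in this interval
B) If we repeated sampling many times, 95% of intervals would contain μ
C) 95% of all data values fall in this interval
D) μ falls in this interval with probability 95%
B

A) Wrong — coverage applies to intervals containing μ, not to future x̄ values.
B) Correct — this is the frequentist long-run coverage interpretation.
C) Wrong — a CI is about the parameter μ, not individual data values.
D) Wrong — μ is fixed; the randomness lives in the interval, not in μ.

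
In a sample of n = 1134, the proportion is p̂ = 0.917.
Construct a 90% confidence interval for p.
(0.904, 0.930)

Proportion CI:
SE = √(p̂(1-p̂)/n) = √(0.917 · 0.083 / 1134) = 0.00819

z* = 1.645
Margin = z* · SE = 1.645 · 0.00819 = 0.0135

CI: 0.917 ± 0.0135 = (0.904, 0.930)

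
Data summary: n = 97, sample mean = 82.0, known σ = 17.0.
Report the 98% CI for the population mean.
(77.99, 86.01)

z-interval (σ known):
z* = 2.326 for 98% confidence

Margin of error = z* · σ/√n = 2.326 · 17.0/√97 = 4.01

CI: (82.0 - 4.01, 82.0 + 4.01) = (77.99, 86.01)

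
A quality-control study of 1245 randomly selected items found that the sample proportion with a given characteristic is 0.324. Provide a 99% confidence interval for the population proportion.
(0.290, 0.358)

Proportion CI:
SE = √(p̂(1-p̂)/n) = √(0.324 · 0.676 / 1245) = 0.01326

z* = 2.576
Margin = z* · SE = 2.576 · 0.01326 = 0.0342

CI: 0.324 ± 0.0342 = (0.290, 0.358)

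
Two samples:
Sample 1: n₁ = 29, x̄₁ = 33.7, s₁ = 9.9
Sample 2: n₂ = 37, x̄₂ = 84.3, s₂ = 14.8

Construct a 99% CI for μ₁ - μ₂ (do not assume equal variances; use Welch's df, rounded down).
(-58.70, -42.50)

Difference: x̄₁ - x̄₂ = -50.60
SE = √(s₁²/n₁ + s₂²/n₂) = √(9.9²/29 + 14.8²/37) = 3.0495
df = 62.60 → 62 (Welch–Satterthwaite, rounded down)
t* = 2.657

CI: -50.60 ± 2.657 · 3.0495 = -50.60 ± 8.10 = (-58.70, -42.50)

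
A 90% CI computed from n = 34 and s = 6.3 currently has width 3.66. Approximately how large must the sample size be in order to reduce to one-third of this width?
n ≈ 306

CI width ∝ 1/√n
To reduce width by factor 3, need √n to grow by 3 → need 3² = 9 times as many samples.

Current: n = 34, width = 3.66
New: n = 306, width ≈ 1.19

Width reduced by factor of 3.66/1.19 = 3.08.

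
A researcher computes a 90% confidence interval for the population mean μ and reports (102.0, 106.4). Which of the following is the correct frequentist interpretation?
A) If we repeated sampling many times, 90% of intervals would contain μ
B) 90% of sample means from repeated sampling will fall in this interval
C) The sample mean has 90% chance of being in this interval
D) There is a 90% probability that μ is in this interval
A

A) Correct — this is the frequentist long-run coverage interpretation.
B) Wrong — coverage applies to intervals containing μ, not to future x̄ values.
C) Wrong — x̄ is observed and sits in the interval by construction.
D) Wrong — μ is fixed; the randomness lives in the interval, not in μ.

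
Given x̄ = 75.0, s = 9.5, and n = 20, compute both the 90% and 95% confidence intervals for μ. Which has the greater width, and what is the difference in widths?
95% CI is wider by 1.54

df = 19
90% CI: t* = 1.729, (71.33, 78.67), width = 2 · t* · s/√n = 7.35
95% CI: t* = 2.093, (70.55, 79.45), width = 2 · t* · s/√n = 8.89

The 95% CI is wider by 8.89 - 7.35 = 1.54.
Higher confidence requires a wider interval.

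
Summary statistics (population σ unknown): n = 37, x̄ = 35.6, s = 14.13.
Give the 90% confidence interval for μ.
(31.68, 39.52)

t-interval (σ unknown):
df = n - 1 = 36
t* = 1.688 for 90% confidence

Margin of error = t* · s/√n = 1.688 · 14.13/√37 = 3.92

CI: (31.68, 39.52)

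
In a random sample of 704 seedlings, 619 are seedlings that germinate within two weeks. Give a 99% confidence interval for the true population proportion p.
(0.848, 0.911)

Proportion CI:
p̂ = 619/704 = 0.87926
SE = √(p̂(1-p̂)/n) = √(0.87926 · 0.12074 / 704) = 0.01228

z* = 2.576
Margin = z* · SE = 2.576 · 0.01228 = 0.0316

CI: 0.87926 ± 0.0316 = (0.848, 0.911)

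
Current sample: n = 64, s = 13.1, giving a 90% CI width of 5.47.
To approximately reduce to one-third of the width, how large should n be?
n ≈ 576

CI width ∝ 1/√n
To reduce width by factor 3, need √n to grow by 3 → need 3² = 9 times as many samples.

Current: n = 64, width = 5.47
New: n = 576, width ≈ 1.80

Width reduced by factor of 5.47/1.80 = 3.04.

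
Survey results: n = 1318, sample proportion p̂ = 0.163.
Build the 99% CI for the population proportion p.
(0.137, 0.189)

Proportion CI:
SE = √(p̂(1-p̂)/n) = √(0.163 · 0.837 / 1318) = 0.01017

z* = 2.576
Margin = z* · SE = 2.576 · 0.01017 = 0.0262

CI: 0.163 ± 0.0262 = (0.137, 0.189)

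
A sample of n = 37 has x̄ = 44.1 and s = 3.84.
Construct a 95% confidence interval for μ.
(42.82, 45.38)

t-interval (σ unknown):
df = n - 1 = 36
t* = 2.028 for 95% confidence

Margin of error = t* · s/√n = 2.028 · 3.84/√37 = 1.28

CI: (42.82, 45.38)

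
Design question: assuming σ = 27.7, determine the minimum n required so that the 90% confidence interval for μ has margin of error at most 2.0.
n ≥ 520

For margin E ≤ 2.0:
n ≥ (z* · σ / E)²
n ≥ (1.645 · 27.7 / 2.0)²
n ≥ 519.08

Minimum n = 520 (rounding up)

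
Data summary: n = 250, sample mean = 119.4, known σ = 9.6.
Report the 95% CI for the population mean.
(118.21, 120.59)

z-interval (σ known):
z* = 1.960 for 95% confidence

Margin of error = z* · σ/√n = 1.960 · 9.6/√250 = 1.19

CI: (119.4 - 1.19, 119.4 + 1.19) = (118.21, 120.59)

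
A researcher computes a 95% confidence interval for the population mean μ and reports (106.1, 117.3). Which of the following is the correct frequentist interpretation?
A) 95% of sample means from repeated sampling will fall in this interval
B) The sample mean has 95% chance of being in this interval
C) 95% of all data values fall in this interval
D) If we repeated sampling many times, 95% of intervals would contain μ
D

A) Wrong — coverage applies to intervals containing μ, not to future x̄ values.
B) Wrong — x̄ is observed and sits in the interval by construction.
C) Wrong — a CI is about the parameter μ, not individual data values.
D) Correct — this is the frequentist long-run coverage interpretation.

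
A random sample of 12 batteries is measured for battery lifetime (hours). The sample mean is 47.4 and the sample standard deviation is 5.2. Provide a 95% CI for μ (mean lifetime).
(44.10, 50.70)

t-interval (σ unknown):
df = n - 1 = 11
t* = 2.201 for 95% confidence

Margin of error = t* · s/√n = 2.201 · 5.2/√12 = 3.30

CI: (44.10, 50.70)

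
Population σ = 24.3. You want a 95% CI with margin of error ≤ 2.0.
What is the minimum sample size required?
n ≥ 568

For margin E ≤ 2.0:
n ≥ (z* · σ / E)²
n ≥ (1.960 · 24.3 / 2.0)²
n ≥ 567.11

Minimum n = 568 (rounding up)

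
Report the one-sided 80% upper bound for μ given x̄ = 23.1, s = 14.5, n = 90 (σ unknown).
μ ≤ 24.39

Upper bound (one-sided):
t* = 0.846 (one-sided for 80%)
Upper bound = x̄ + t* · s/√n = 23.1 + 0.846 · 14.5/√90 = 24.39

We are 80% confident that μ ≤ 24.39.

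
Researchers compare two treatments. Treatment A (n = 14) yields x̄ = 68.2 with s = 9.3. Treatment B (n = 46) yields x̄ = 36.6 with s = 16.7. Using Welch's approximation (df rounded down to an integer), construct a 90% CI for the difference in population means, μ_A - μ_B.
(25.70, 37.50)

Difference: x̄₁ - x̄₂ = 31.60
SE = √(s₁²/n₁ + s₂²/n₂) = √(9.3²/14 + 16.7²/46) = 3.4987
df = 39.93 → 39 (Welch–Satterthwaite, rounded down)
t* = 1.685

CI: 31.60 ± 1.685 · 3.4987 = 31.60 ± 5.90 = (25.70, 37.50)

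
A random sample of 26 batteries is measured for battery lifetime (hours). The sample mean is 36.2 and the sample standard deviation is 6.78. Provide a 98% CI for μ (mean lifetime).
(32.90, 39.50)

t-interval (σ unknown):
df = n - 1 = 25
t* = 2.485 for 98% confidence

Margin of error = t* · s/√n = 2.485 · 6.78/√26 = 3.30

CI: (32.90, 39.50)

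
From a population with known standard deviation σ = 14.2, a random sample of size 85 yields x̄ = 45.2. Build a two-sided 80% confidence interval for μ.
(43.23, 47.17)

z-interval (σ known):
z* = 1.282 for 80% confidence

Margin of error = z* · σ/√n = 1.282 · 14.2/√85 = 1.97

CI: (45.2 - 1.97, 45.2 + 1.97) = (43.23, 47.17)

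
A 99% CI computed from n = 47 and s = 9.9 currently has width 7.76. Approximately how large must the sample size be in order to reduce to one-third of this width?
n ≈ 423

CI width ∝ 1/√n
To reduce width by factor 3, need √n to grow by 3 → need 3² = 9 times as many samples.

Current: n = 47, width = 7.76
New: n = 423, width ≈ 2.49

Width reduced by factor of 7.76/2.49 = 3.12.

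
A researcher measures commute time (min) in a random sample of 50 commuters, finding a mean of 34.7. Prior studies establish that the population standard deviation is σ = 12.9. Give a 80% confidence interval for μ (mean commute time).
(32.36, 37.04)

z-interval (σ known):
z* = 1.282 for 80% confidence

Margin of error = z* · σ/√n = 1.282 · 12.9/√50 = 2.34

CI: (34.7 - 2.34, 34.7 + 2.34) = (32.36, 37.04)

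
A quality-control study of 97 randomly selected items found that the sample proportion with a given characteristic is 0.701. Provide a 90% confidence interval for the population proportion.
(0.625, 0.777)

Proportion CI:
SE = √(p̂(1-p̂)/n) = √(0.701 · 0.299 / 97) = 0.04648

z* = 1.645
Margin = z* · SE = 1.645 · 0.04648 = 0.0765

CI: 0.701 ± 0.0765 = (0.625, 0.777)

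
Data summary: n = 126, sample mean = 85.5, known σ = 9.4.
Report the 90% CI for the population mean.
(84.12, 86.88)

z-interval (σ known):
z* = 1.645 for 90% confidence

Margin of error = z* · σ/√n = 1.645 · 9.4/√126 = 1.38

CI: (85.5 - 1.38, 85.5 + 1.38) = (84.12, 86.88)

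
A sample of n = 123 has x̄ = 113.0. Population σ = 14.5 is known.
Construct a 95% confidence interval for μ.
(110.44, 115.56)

z-interval (σ known):
z* = 1.960 for 95% confidence

Margin of error = z* · σ/√n = 1.960 · 14.5/√123 = 2.56

CI: (113.0 - 2.56, 113.0 + 2.56) = (110.44, 115.56)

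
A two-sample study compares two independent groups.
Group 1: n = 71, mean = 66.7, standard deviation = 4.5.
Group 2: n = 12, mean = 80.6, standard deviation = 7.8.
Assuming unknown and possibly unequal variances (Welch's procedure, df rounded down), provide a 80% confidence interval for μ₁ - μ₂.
(-17.04, -10.76)

Difference: x̄₁ - x̄₂ = -13.90
SE = √(s₁²/n₁ + s₂²/n₂) = √(4.5²/71 + 7.8²/12) = 2.3141
df = 12.27 → 12 (Welch–Satterthwaite, rounded down)
t* = 1.356

CI: -13.90 ± 1.356 · 2.3141 = -13.90 ± 3.14 = (-17.04, -10.76)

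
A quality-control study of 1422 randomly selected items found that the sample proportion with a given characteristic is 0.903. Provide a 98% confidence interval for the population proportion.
(0.885, 0.921)

Proportion CI:
SE = √(p̂(1-p̂)/n) = √(0.903 · 0.097 / 1422) = 0.00785

z* = 2.326
Margin = z* · SE = 2.326 · 0.00785 = 0.0183

CI: 0.903 ± 0.0183 = (0.885, 0.921)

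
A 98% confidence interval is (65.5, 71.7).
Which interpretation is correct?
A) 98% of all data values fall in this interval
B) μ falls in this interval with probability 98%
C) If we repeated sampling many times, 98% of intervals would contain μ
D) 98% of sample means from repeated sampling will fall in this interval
C

A) Wrong — a CI is about the parameter μ, not individual data values.
B) Wrong — μ is fixed; the randomness lives in the interval, not in μ.
C) Correct — this is the frequentist long-run coverage interpretation.
D) Wrong — coverage applies to intervals containing μ, not to future x̄ values.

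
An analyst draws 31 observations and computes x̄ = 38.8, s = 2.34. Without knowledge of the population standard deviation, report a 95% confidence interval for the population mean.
(37.94, 39.66)

t-interval (σ unknown):
df = n - 1 = 30
t* = 2.042 for 95% confidence

Margin of error = t* · s/√n = 2.042 · 2.34/√31 = 0.86

CI: (37.94, 39.66)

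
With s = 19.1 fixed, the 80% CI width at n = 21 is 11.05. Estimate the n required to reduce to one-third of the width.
n ≈ 189

CI width ∝ 1/√n
To reduce width by factor 3, need √n to grow by 3 → need 3² = 9 times as many samples.

Current: n = 21, width = 11.05
New: n = 189, width ≈ 3.57

Width reduced by factor of 11.05/3.57 = 3.10.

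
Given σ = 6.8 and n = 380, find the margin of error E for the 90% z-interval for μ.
Margin of error = 0.57

Margin of error = z* · σ/√n
= 1.645 · 6.8/√380
= 1.645 · 6.8/19.4936
= 0.57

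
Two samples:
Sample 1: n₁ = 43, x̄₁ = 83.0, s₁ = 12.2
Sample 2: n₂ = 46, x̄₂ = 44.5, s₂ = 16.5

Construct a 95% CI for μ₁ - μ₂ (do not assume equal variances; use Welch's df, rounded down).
(32.41, 44.59)

Difference: x̄₁ - x̄₂ = 38.50
SE = √(s₁²/n₁ + s₂²/n₂) = √(12.2²/43 + 16.5²/46) = 3.0627
df = 82.72 → 82 (Welch–Satterthwaite, rounded down)
t* = 1.989

CI: 38.50 ± 1.989 · 3.0627 = 38.50 ± 6.09 = (32.41, 44.59)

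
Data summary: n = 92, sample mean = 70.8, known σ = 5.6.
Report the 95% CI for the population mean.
(69.66, 71.94)

z-interval (σ known):
z* = 1.960 for 95% confidence

Margin of error = z* · σ/√n = 1.960 · 5.6/√92 = 1.14

CI: (70.8 - 1.14, 70.8 + 1.14) = (69.66, 71.94)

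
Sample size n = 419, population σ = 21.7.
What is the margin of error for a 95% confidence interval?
Margin of error = 2.08

Margin of error = z* · σ/√n
= 1.960 · 21.7/√419
= 1.960 · 21.7/20.4695
= 2.08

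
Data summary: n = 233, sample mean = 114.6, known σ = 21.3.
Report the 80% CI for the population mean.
(112.81, 116.39)

z-interval (σ known):
z* = 1.282 for 80% confidence

Margin of error = z* · σ/√n = 1.282 · 21.3/√233 = 1.79

CI: (114.6 - 1.79, 114.6 + 1.79) = (112.81, 116.39)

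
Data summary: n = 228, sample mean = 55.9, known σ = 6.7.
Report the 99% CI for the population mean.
(54.76, 57.04)

z-interval (σ known):
z* = 2.576 for 99% confidence

Margin of error = z* · σ/√n = 2.576 · 6.7/√228 = 1.14

CI: (55.9 - 1.14, 55.9 + 1.14) = (54.76, 57.04)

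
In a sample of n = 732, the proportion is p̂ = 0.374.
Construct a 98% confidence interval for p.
(0.332, 0.416)

Proportion CI:
SE = √(p̂(1-p̂)/n) = √(0.374 · 0.626 / 732) = 0.01788

z* = 2.326
Margin = z* · SE = 2.326 · 0.01788 = 0.0416

CI: 0.374 ± 0.0416 = (0.332, 0.416)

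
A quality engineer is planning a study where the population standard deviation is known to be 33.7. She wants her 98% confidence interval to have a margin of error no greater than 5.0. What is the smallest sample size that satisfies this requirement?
n ≥ 246

For margin E ≤ 5.0:
n ≥ (z* · σ / E)²
n ≥ (2.326 · 33.7 / 5.0)²
n ≥ 245.78

Minimum n = 246 (rounding up)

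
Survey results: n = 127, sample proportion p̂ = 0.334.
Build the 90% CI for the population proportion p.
(0.265, 0.403)

Proportion CI:
SE = √(p̂(1-p̂)/n) = √(0.334 · 0.666 / 127) = 0.04185

z* = 1.645
Margin = z* · SE = 1.645 · 0.04185 = 0.0688

CI: 0.334 ± 0.0688 = (0.265, 0.403)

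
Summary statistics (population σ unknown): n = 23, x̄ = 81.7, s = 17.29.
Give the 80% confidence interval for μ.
(76.94, 86.46)

t-interval (σ unknown):
df = n - 1 = 22
t* = 1.321 for 80% confidence

Margin of error = t* · s/√n = 1.321 · 17.29/√23 = 4.76

CI: (76.94, 86.46)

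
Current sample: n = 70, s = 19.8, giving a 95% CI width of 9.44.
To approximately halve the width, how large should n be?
n ≈ 280

CI width ∝ 1/√n
To reduce width by factor 2, need √n to grow by 2 → need 2² = 4 times as many samples.

Current: n = 70, width = 9.44
New: n = 280, width ≈ 4.66

Width reduced by factor of 9.44/4.66 = 2.03.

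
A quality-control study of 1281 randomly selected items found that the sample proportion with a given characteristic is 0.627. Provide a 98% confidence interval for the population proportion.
(0.596, 0.658)

Proportion CI:
SE = √(p̂(1-p̂)/n) = √(0.627 · 0.373 / 1281) = 0.01351

z* = 2.326
Margin = z* · SE = 2.326 · 0.01351 = 0.0314

CI: 0.627 ± 0.0314 = (0.596, 0.658)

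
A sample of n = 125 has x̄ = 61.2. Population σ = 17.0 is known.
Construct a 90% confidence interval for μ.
(58.70, 63.70)

z-interval (σ known):
z* = 1.645 for 90% confidence

Margin of error = z* · σ/√n = 1.645 · 17.0/√125 = 2.50

CI: (61.2 - 2.50, 61.2 + 2.50) = (58.70, 63.70)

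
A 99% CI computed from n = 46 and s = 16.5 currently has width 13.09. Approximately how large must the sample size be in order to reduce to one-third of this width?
n ≈ 414

CI width ∝ 1/√n
To reduce width by factor 3, need √n to grow by 3 → need 3² = 9 times as many samples.

Current: n = 46, width = 13.09
New: n = 414, width ≈ 4.20

Width reduced by factor of 13.09/4.20 = 3.12.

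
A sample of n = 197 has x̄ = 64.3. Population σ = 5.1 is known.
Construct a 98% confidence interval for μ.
(63.45, 65.15)

z-interval (σ known):
z* = 2.326 for 98% confidence

Margin of error = z* · σ/√n = 2.326 · 5.1/√197 = 0.85

CI: (64.3 - 0.85, 64.3 + 0.85) = (63.45, 65.15)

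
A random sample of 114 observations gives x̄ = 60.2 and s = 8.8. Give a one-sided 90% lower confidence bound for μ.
μ ≥ 59.14

Lower bound (one-sided):
t* = 1.289 (one-sided for 90%)
Lower bound = x̄ - t* · s/√n = 60.2 - 1.289 · 8.8/√114 = 59.14

We are 90% confident that μ ≥ 59.14.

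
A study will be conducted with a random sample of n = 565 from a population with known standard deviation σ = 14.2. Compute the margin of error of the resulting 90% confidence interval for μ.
Margin of error = 0.98

Margin of error = z* · σ/√n
= 1.645 · 14.2/√565
= 1.645 · 14.2/23.7697
= 0.98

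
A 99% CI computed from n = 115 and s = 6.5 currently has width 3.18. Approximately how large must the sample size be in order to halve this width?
n ≈ 460

CI width ∝ 1/√n
To reduce width by factor 2, need √n to grow by 2 → need 2² = 4 times as many samples.

Current: n = 115, width = 3.18
New: n = 460, width ≈ 1.57

Width reduced by factor of 3.18/1.57 = 2.03.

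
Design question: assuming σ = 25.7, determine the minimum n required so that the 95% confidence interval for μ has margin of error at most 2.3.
n ≥ 480

For margin E ≤ 2.3:
n ≥ (z* · σ / E)²
n ≥ (1.960 · 25.7 / 2.3)²
n ≥ 479.65

Minimum n = 480 (rounding up)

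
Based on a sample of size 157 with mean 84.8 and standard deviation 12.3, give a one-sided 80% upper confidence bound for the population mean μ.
μ ≤ 85.63

Upper bound (one-sided):
t* = 0.844 (one-sided for 80%)
Upper bound = x̄ + t* · s/√n = 84.8 + 0.844 · 12.3/√157 = 85.63

We are 80% confident that μ ≤ 85.63.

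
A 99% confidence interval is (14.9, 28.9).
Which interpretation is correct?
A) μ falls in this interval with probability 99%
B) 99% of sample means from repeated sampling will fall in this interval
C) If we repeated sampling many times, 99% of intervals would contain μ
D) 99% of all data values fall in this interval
C

A) Wrong — μ is fixed; the randomness lives in the interval, not in μ.
B) Wrong — coverage applies to intervals containing μ, not to future x̄ values.
C) Correct — this is the frequentist long-run coverage interpretation.
D) Wrong — a CI is about the parameter μ, not individual data values.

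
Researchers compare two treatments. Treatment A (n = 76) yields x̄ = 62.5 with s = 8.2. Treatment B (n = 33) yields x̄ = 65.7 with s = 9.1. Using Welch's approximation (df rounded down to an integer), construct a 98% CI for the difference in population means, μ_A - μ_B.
(-7.61, 1.21)

Difference: x̄₁ - x̄₂ = -3.20
SE = √(s₁²/n₁ + s₂²/n₂) = √(8.2²/76 + 9.1²/33) = 1.8423
df = 55.59 → 55 (Welch–Satterthwaite, rounded down)
t* = 2.396

CI: -3.20 ± 2.396 · 1.8423 = -3.20 ± 4.41 = (-7.61, 1.21)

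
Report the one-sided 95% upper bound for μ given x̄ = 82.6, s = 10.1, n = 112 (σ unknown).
μ ≤ 84.18

Upper bound (one-sided):
t* = 1.659 (one-sided for 95%)
Upper bound = x̄ + t* · s/√n = 82.6 + 1.659 · 10.1/√112 = 84.18

We are 95% confident that μ ≤ 84.18.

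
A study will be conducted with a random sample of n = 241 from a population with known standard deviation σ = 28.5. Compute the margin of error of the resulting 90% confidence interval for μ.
Margin of error = 3.02

Margin of error = z* · σ/√n
= 1.645 · 28.5/√241
= 1.645 · 28.5/15.5242
= 3.02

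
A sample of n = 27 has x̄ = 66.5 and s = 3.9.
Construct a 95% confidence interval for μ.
(64.96, 68.04)

t-interval (σ unknown):
df = n - 1 = 26
t* = 2.056 for 95% confidence

Margin of error = t* · s/√n = 2.056 · 3.9/√27 = 1.54

CI: (64.96, 68.04)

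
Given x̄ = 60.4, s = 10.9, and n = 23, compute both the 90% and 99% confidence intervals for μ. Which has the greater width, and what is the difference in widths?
99% CI is wider by 5.01

df = 22
90% CI: t* = 1.717, (56.50, 64.30), width = 2 · t* · s/√n = 7.80
99% CI: t* = 2.819, (53.99, 66.81), width = 2 · t* · s/√n = 12.81

The 99% CI is wider by 12.81 - 7.80 = 5.01.
Higher confidence requires a wider interval.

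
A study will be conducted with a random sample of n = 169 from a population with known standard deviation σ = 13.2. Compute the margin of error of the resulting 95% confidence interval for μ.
Margin of error = 1.99

Margin of error = z* · σ/√n
= 1.960 · 13.2/√169
= 1.960 · 13.2/13.0000
= 1.99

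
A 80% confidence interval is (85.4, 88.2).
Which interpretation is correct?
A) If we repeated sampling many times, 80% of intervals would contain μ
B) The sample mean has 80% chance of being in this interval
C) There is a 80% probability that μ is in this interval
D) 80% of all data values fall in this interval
A

A) Correct — this is the frequentist long-run coverage interpretation.
B) Wrong — x̄ is observed and sits in the interval by construction.
C) Wrong — μ is fixed; the randomness lives in the interval, not in μ.
D) Wrong — a CI is about the parameter μ, not individual data values.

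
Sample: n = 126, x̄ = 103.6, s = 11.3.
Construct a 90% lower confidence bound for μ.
μ ≥ 102.30

Lower bound (one-sided):
t* = 1.288 (one-sided for 90%)
Lower bound = x̄ - t* · s/√n = 103.6 - 1.288 · 11.3/√126 = 102.30

We are 90% confident that μ ≥ 102.30.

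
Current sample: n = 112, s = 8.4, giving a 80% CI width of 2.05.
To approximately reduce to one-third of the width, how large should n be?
n ≈ 1008

CI width ∝ 1/√n
To reduce width by factor 3, need √n to grow by 3 → need 3² = 9 times as many samples.

Current: n = 112, width = 2.05
New: n = 1008, width ≈ 0.68

Width reduced by factor of 2.05/0.68 = 3.01.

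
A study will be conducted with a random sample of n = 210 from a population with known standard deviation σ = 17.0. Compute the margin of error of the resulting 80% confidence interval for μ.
Margin of error = 1.50

Margin of error = z* · σ/√n
= 1.282 · 17.0/√210
= 1.282 · 17.0/14.4914
= 1.50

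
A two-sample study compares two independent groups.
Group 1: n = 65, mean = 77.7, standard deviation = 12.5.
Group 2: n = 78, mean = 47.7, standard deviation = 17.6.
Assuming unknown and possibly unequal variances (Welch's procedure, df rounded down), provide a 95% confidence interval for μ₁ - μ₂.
(25.01, 34.99)

Difference: x̄₁ - x̄₂ = 30.00
SE = √(s₁²/n₁ + s₂²/n₂) = √(12.5²/65 + 17.6²/78) = 2.5249
df = 137.72 → 137 (Welch–Satterthwaite, rounded down)
t* = 1.977

CI: 30.00 ± 1.977 · 2.5249 = 30.00 ± 4.99 = (25.01, 34.99)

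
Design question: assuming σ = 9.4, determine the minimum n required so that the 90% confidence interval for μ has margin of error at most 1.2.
n ≥ 167

For margin E ≤ 1.2:
n ≥ (z* · σ / E)²
n ≥ (1.645 · 9.4 / 1.2)²
n ≥ 166.04

Minimum n = 167 (rounding up)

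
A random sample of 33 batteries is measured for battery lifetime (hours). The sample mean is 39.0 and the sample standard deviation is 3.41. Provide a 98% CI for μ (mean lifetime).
(37.55, 40.45)

t-interval (σ unknown):
df = n - 1 = 32
t* = 2.449 for 98% confidence

Margin of error = t* · s/√n = 2.449 · 3.41/√33 = 1.45

CI: (37.55, 40.45)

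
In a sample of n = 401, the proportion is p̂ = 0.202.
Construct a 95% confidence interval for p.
(0.163, 0.241)

Proportion CI:
SE = √(p̂(1-p̂)/n) = √(0.202 · 0.798 / 401) = 0.02005

z* = 1.960
Margin = z* · SE = 1.960 · 0.02005 = 0.0393

CI: 0.202 ± 0.0393 = (0.163, 0.241)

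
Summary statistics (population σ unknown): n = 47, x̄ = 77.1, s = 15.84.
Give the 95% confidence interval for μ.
(72.45, 81.75)

t-interval (σ unknown):
df = n - 1 = 46
t* = 2.013 for 95% confidence

Margin of error = t* · s/√n = 2.013 · 15.84/√47 = 4.65

CI: (72.45, 81.75)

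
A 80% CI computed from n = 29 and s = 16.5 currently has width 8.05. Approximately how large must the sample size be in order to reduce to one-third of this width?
n ≈ 261

CI width ∝ 1/√n
To reduce width by factor 3, need √n to grow by 3 → need 3² = 9 times as many samples.

Current: n = 29, width = 8.05
New: n = 261, width ≈ 2.62

Width reduced by factor of 8.05/2.62 = 3.07.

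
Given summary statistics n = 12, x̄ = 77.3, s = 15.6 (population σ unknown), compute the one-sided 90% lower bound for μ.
μ ≥ 71.16

Lower bound (one-sided):
t* = 1.363 (one-sided for 90%)
Lower bound = x̄ - t* · s/√n = 77.3 - 1.363 · 15.6/√12 = 71.16

We are 90% confident that μ ≥ 71.16.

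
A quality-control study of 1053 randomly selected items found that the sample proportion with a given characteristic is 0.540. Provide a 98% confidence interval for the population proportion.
(0.504, 0.576)

Proportion CI:
SE = √(p̂(1-p̂)/n) = √(0.540 · 0.460 / 1053) = 0.01536

z* = 2.326
Margin = z* · SE = 2.326 · 0.01536 = 0.0357

CI: 0.540 ± 0.0357 = (0.504, 0.576)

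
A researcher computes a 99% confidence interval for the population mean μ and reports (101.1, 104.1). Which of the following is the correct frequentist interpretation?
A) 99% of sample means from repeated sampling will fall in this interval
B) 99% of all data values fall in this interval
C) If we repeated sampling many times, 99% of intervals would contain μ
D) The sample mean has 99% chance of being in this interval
C

A) Wrong — coverage applies to intervals containing μ, not to future x̄ values.
B) Wrong — a CI is about the parameter μ, not individual data values.
C) Correct — this is the frequentist long-run coverage interpretation.
D) Wrong — x̄ is observed and sits in the interval by construction.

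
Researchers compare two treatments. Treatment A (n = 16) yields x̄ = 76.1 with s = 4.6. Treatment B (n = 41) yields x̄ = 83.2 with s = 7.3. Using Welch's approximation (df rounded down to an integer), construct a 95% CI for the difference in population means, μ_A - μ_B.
(-10.37, -3.83)

Difference: x̄₁ - x̄₂ = -7.10
SE = √(s₁²/n₁ + s₂²/n₂) = √(4.6²/16 + 7.3²/41) = 1.6193
df = 43.29 → 43 (Welch–Satterthwaite, rounded down)
t* = 2.017

CI: -7.10 ± 2.017 · 1.6193 = -7.10 ± 3.27 = (-10.37, -3.83)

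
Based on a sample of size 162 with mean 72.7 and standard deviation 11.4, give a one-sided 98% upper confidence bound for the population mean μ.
μ ≤ 74.55

Upper bound (one-sided):
t* = 2.071 (one-sided for 98%)
Upper bound = x̄ + t* · s/√n = 72.7 + 2.071 · 11.4/√162 = 74.55

We are 98% confident that μ ≤ 74.55.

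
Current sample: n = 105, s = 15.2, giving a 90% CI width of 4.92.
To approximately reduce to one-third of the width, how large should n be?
n ≈ 945

CI width ∝ 1/√n
To reduce width by factor 3, need √n to grow by 3 → need 3² = 9 times as many samples.

Current: n = 105, width = 4.92
New: n = 945, width ≈ 1.63

Width reduced by factor of 4.92/1.63 = 3.02.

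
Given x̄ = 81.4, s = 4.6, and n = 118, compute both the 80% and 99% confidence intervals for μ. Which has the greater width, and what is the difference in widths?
99% CI is wider by 1.13

df = 117
80% CI: t* = 1.289, (80.85, 81.95), width = 2 · t* · s/√n = 1.09
99% CI: t* = 2.619, (80.29, 82.51), width = 2 · t* · s/√n = 2.22

The 99% CI is wider by 2.22 - 1.09 = 1.13.
Higher confidence requires a wider interval.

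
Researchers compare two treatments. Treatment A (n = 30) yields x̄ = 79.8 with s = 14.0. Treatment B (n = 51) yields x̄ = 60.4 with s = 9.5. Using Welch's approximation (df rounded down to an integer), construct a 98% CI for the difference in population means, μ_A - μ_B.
(12.44, 26.36)

Difference: x̄₁ - x̄₂ = 19.40
SE = √(s₁²/n₁ + s₂²/n₂) = √(14.0²/30 + 9.5²/51) = 2.8815
df = 44.93 → 44 (Welch–Satterthwaite, rounded down)
t* = 2.414

CI: 19.40 ± 2.414 · 2.8815 = 19.40 ± 6.96 = (12.44, 26.36)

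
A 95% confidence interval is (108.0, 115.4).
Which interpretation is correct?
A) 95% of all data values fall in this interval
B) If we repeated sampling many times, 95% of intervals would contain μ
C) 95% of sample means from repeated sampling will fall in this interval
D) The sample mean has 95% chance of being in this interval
B

A) Wrong — a CI is about the parameter μ, not individual data values.
B) Correct — this is the frequentist long-run coverage interpretation.
C) Wrong — coverage applies to intervals containing μ, not to future x̄ values.
D) Wrong — x̄ is observed and sits in the interval by construction.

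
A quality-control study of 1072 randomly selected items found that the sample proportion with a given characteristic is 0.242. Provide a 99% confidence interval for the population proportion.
(0.208, 0.276)

Proportion CI:
SE = √(p̂(1-p̂)/n) = √(0.242 · 0.758 / 1072) = 0.01308

z* = 2.576
Margin = z* · SE = 2.576 · 0.01308 = 0.0337

CI: 0.242 ± 0.0337 = (0.208, 0.276)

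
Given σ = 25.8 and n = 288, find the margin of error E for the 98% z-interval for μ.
Margin of error = 3.54

Margin of error = z* · σ/√n
= 2.326 · 25.8/√288
= 2.326 · 25.8/16.9706
= 3.54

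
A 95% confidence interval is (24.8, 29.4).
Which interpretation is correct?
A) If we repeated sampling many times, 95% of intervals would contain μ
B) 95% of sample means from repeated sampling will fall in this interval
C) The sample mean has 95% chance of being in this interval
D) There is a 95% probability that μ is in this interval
A

A) Correct — this is the frequentist long-run coverage interpretation.
B) Wrong — coverage applies to intervals containing μ, not to future x̄ values.
C) Wrong — x̄ is observed and sits in the interval by construction.
D) Wrong — μ is fixed; the randomness lives in the interval, not in μ.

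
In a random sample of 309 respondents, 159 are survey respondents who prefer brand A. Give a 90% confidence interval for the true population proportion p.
(0.468, 0.561)

Proportion CI:
p̂ = 159/309 = 0.51456
SE = √(p̂(1-p̂)/n) = √(0.51456 · 0.48544 / 309) = 0.02843

z* = 1.645
Margin = z* · SE = 1.645 · 0.02843 = 0.0468

CI: 0.51456 ± 0.0468 = (0.468, 0.561)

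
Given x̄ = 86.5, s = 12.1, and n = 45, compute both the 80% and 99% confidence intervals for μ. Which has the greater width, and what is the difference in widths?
99% CI is wider by 5.02

df = 44
80% CI: t* = 1.301, (84.15, 88.85), width = 2 · t* · s/√n = 4.69
99% CI: t* = 2.692, (81.64, 91.36), width = 2 · t* · s/√n = 9.71

The 99% CI is wider by 9.71 - 4.69 = 5.02.
Higher confidence requires a wider interval.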